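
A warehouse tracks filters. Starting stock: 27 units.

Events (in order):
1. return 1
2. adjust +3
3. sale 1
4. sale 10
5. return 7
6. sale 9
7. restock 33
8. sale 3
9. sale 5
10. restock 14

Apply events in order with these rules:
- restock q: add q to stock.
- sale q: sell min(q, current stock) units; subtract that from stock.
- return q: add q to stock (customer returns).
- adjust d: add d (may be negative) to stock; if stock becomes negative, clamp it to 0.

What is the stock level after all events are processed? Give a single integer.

Answer: 57

Derivation:
Processing events:
Start: stock = 27
  Event 1 (return 1): 27 + 1 = 28
  Event 2 (adjust +3): 28 + 3 = 31
  Event 3 (sale 1): sell min(1,31)=1. stock: 31 - 1 = 30. total_sold = 1
  Event 4 (sale 10): sell min(10,30)=10. stock: 30 - 10 = 20. total_sold = 11
  Event 5 (return 7): 20 + 7 = 27
  Event 6 (sale 9): sell min(9,27)=9. stock: 27 - 9 = 18. total_sold = 20
  Event 7 (restock 33): 18 + 33 = 51
  Event 8 (sale 3): sell min(3,51)=3. stock: 51 - 3 = 48. total_sold = 23
  Event 9 (sale 5): sell min(5,48)=5. stock: 48 - 5 = 43. total_sold = 28
  Event 10 (restock 14): 43 + 14 = 57
Final: stock = 57, total_sold = 28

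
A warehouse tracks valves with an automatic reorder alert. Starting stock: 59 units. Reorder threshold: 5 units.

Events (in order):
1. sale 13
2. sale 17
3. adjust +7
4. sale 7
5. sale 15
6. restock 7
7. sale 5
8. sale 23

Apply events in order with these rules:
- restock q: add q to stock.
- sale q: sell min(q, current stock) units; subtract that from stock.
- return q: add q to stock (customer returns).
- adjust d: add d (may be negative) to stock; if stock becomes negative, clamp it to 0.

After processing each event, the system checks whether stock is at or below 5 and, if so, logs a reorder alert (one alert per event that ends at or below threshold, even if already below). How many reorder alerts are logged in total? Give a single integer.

Answer: 1

Derivation:
Processing events:
Start: stock = 59
  Event 1 (sale 13): sell min(13,59)=13. stock: 59 - 13 = 46. total_sold = 13
  Event 2 (sale 17): sell min(17,46)=17. stock: 46 - 17 = 29. total_sold = 30
  Event 3 (adjust +7): 29 + 7 = 36
  Event 4 (sale 7): sell min(7,36)=7. stock: 36 - 7 = 29. total_sold = 37
  Event 5 (sale 15): sell min(15,29)=15. stock: 29 - 15 = 14. total_sold = 52
  Event 6 (restock 7): 14 + 7 = 21
  Event 7 (sale 5): sell min(5,21)=5. stock: 21 - 5 = 16. total_sold = 57
  Event 8 (sale 23): sell min(23,16)=16. stock: 16 - 16 = 0. total_sold = 73
Final: stock = 0, total_sold = 73

Checking against threshold 5:
  After event 1: stock=46 > 5
  After event 2: stock=29 > 5
  After event 3: stock=36 > 5
  After event 4: stock=29 > 5
  After event 5: stock=14 > 5
  After event 6: stock=21 > 5
  After event 7: stock=16 > 5
  After event 8: stock=0 <= 5 -> ALERT
Alert events: [8]. Count = 1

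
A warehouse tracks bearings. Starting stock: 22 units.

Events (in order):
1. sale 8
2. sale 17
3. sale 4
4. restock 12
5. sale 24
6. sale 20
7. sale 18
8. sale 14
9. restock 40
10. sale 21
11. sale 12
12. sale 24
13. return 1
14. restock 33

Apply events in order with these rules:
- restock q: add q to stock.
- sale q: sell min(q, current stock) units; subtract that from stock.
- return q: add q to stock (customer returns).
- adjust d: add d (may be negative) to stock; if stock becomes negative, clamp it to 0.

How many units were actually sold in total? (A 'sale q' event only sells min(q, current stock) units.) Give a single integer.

Answer: 74

Derivation:
Processing events:
Start: stock = 22
  Event 1 (sale 8): sell min(8,22)=8. stock: 22 - 8 = 14. total_sold = 8
  Event 2 (sale 17): sell min(17,14)=14. stock: 14 - 14 = 0. total_sold = 22
  Event 3 (sale 4): sell min(4,0)=0. stock: 0 - 0 = 0. total_sold = 22
  Event 4 (restock 12): 0 + 12 = 12
  Event 5 (sale 24): sell min(24,12)=12. stock: 12 - 12 = 0. total_sold = 34
  Event 6 (sale 20): sell min(20,0)=0. stock: 0 - 0 = 0. total_sold = 34
  Event 7 (sale 18): sell min(18,0)=0. stock: 0 - 0 = 0. total_sold = 34
  Event 8 (sale 14): sell min(14,0)=0. stock: 0 - 0 = 0. total_sold = 34
  Event 9 (restock 40): 0 + 40 = 40
  Event 10 (sale 21): sell min(21,40)=21. stock: 40 - 21 = 19. total_sold = 55
  Event 11 (sale 12): sell min(12,19)=12. stock: 19 - 12 = 7. total_sold = 67
  Event 12 (sale 24): sell min(24,7)=7. stock: 7 - 7 = 0. total_sold = 74
  Event 13 (return 1): 0 + 1 = 1
  Event 14 (restock 33): 1 + 33 = 34
Final: stock = 34, total_sold = 74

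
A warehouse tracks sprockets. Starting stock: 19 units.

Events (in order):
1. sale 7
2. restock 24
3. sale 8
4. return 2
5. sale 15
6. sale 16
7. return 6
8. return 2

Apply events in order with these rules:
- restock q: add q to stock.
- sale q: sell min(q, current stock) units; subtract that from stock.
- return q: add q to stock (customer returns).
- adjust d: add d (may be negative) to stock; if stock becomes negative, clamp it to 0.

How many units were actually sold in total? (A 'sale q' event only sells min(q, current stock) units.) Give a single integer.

Processing events:
Start: stock = 19
  Event 1 (sale 7): sell min(7,19)=7. stock: 19 - 7 = 12. total_sold = 7
  Event 2 (restock 24): 12 + 24 = 36
  Event 3 (sale 8): sell min(8,36)=8. stock: 36 - 8 = 28. total_sold = 15
  Event 4 (return 2): 28 + 2 = 30
  Event 5 (sale 15): sell min(15,30)=15. stock: 30 - 15 = 15. total_sold = 30
  Event 6 (sale 16): sell min(16,15)=15. stock: 15 - 15 = 0. total_sold = 45
  Event 7 (return 6): 0 + 6 = 6
  Event 8 (return 2): 6 + 2 = 8
Final: stock = 8, total_sold = 45

Answer: 45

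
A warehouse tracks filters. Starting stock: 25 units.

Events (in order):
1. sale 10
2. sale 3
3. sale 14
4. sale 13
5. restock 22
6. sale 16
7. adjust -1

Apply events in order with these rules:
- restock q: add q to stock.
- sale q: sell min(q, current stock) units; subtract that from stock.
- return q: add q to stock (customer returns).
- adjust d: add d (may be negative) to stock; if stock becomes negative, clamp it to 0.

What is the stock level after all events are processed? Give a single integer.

Answer: 5

Derivation:
Processing events:
Start: stock = 25
  Event 1 (sale 10): sell min(10,25)=10. stock: 25 - 10 = 15. total_sold = 10
  Event 2 (sale 3): sell min(3,15)=3. stock: 15 - 3 = 12. total_sold = 13
  Event 3 (sale 14): sell min(14,12)=12. stock: 12 - 12 = 0. total_sold = 25
  Event 4 (sale 13): sell min(13,0)=0. stock: 0 - 0 = 0. total_sold = 25
  Event 5 (restock 22): 0 + 22 = 22
  Event 6 (sale 16): sell min(16,22)=16. stock: 22 - 16 = 6. total_sold = 41
  Event 7 (adjust -1): 6 + -1 = 5
Final: stock = 5, total_sold = 41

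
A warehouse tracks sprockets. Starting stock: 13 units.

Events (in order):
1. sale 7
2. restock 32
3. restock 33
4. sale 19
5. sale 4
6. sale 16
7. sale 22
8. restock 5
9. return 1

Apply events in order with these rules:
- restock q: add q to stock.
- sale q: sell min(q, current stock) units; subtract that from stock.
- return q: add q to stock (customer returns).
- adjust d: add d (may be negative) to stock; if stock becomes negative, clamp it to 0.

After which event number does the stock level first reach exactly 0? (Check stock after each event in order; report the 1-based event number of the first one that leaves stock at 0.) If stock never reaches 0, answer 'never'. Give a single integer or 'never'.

Answer: never

Derivation:
Processing events:
Start: stock = 13
  Event 1 (sale 7): sell min(7,13)=7. stock: 13 - 7 = 6. total_sold = 7
  Event 2 (restock 32): 6 + 32 = 38
  Event 3 (restock 33): 38 + 33 = 71
  Event 4 (sale 19): sell min(19,71)=19. stock: 71 - 19 = 52. total_sold = 26
  Event 5 (sale 4): sell min(4,52)=4. stock: 52 - 4 = 48. total_sold = 30
  Event 6 (sale 16): sell min(16,48)=16. stock: 48 - 16 = 32. total_sold = 46
  Event 7 (sale 22): sell min(22,32)=22. stock: 32 - 22 = 10. total_sold = 68
  Event 8 (restock 5): 10 + 5 = 15
  Event 9 (return 1): 15 + 1 = 16
Final: stock = 16, total_sold = 68

Stock never reaches 0.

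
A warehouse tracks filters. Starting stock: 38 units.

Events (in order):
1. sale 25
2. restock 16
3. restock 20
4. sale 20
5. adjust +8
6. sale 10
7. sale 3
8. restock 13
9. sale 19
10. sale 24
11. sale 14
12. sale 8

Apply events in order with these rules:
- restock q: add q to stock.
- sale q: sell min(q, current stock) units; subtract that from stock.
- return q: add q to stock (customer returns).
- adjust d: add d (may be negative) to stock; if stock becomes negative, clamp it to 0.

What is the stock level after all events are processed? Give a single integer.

Answer: 0

Derivation:
Processing events:
Start: stock = 38
  Event 1 (sale 25): sell min(25,38)=25. stock: 38 - 25 = 13. total_sold = 25
  Event 2 (restock 16): 13 + 16 = 29
  Event 3 (restock 20): 29 + 20 = 49
  Event 4 (sale 20): sell min(20,49)=20. stock: 49 - 20 = 29. total_sold = 45
  Event 5 (adjust +8): 29 + 8 = 37
  Event 6 (sale 10): sell min(10,37)=10. stock: 37 - 10 = 27. total_sold = 55
  Event 7 (sale 3): sell min(3,27)=3. stock: 27 - 3 = 24. total_sold = 58
  Event 8 (restock 13): 24 + 13 = 37
  Event 9 (sale 19): sell min(19,37)=19. stock: 37 - 19 = 18. total_sold = 77
  Event 10 (sale 24): sell min(24,18)=18. stock: 18 - 18 = 0. total_sold = 95
  Event 11 (sale 14): sell min(14,0)=0. stock: 0 - 0 = 0. total_sold = 95
  Event 12 (sale 8): sell min(8,0)=0. stock: 0 - 0 = 0. total_sold = 95
Final: stock = 0, total_sold = 95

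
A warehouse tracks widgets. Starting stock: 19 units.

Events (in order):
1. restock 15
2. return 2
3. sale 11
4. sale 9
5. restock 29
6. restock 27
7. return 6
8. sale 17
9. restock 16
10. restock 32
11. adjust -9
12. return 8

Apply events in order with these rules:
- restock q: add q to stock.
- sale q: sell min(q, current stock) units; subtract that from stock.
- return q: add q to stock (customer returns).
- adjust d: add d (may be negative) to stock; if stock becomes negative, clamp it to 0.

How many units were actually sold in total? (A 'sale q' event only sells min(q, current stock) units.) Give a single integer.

Answer: 37

Derivation:
Processing events:
Start: stock = 19
  Event 1 (restock 15): 19 + 15 = 34
  Event 2 (return 2): 34 + 2 = 36
  Event 3 (sale 11): sell min(11,36)=11. stock: 36 - 11 = 25. total_sold = 11
  Event 4 (sale 9): sell min(9,25)=9. stock: 25 - 9 = 16. total_sold = 20
  Event 5 (restock 29): 16 + 29 = 45
  Event 6 (restock 27): 45 + 27 = 72
  Event 7 (return 6): 72 + 6 = 78
  Event 8 (sale 17): sell min(17,78)=17. stock: 78 - 17 = 61. total_sold = 37
  Event 9 (restock 16): 61 + 16 = 77
  Event 10 (restock 32): 77 + 32 = 109
  Event 11 (adjust -9): 109 + -9 = 100
  Event 12 (return 8): 100 + 8 = 108
Final: stock = 108, total_sold = 37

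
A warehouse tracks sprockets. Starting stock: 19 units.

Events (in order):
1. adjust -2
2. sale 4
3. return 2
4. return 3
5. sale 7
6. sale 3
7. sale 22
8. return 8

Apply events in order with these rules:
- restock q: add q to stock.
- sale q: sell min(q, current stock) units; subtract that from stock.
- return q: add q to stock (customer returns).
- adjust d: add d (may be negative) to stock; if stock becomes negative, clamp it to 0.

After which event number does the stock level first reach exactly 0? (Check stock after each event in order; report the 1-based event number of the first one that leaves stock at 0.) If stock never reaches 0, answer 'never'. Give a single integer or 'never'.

Processing events:
Start: stock = 19
  Event 1 (adjust -2): 19 + -2 = 17
  Event 2 (sale 4): sell min(4,17)=4. stock: 17 - 4 = 13. total_sold = 4
  Event 3 (return 2): 13 + 2 = 15
  Event 4 (return 3): 15 + 3 = 18
  Event 5 (sale 7): sell min(7,18)=7. stock: 18 - 7 = 11. total_sold = 11
  Event 6 (sale 3): sell min(3,11)=3. stock: 11 - 3 = 8. total_sold = 14
  Event 7 (sale 22): sell min(22,8)=8. stock: 8 - 8 = 0. total_sold = 22
  Event 8 (return 8): 0 + 8 = 8
Final: stock = 8, total_sold = 22

First zero at event 7.

Answer: 7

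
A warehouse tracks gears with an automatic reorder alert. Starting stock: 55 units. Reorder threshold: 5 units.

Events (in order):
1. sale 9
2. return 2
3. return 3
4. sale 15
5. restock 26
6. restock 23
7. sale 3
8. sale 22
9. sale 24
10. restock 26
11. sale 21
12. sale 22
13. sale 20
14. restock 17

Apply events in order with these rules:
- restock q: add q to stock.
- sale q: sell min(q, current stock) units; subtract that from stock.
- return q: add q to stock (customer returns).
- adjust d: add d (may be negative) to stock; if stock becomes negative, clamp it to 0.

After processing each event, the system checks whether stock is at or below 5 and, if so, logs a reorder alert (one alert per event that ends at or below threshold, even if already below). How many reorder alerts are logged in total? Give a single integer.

Answer: 1

Derivation:
Processing events:
Start: stock = 55
  Event 1 (sale 9): sell min(9,55)=9. stock: 55 - 9 = 46. total_sold = 9
  Event 2 (return 2): 46 + 2 = 48
  Event 3 (return 3): 48 + 3 = 51
  Event 4 (sale 15): sell min(15,51)=15. stock: 51 - 15 = 36. total_sold = 24
  Event 5 (restock 26): 36 + 26 = 62
  Event 6 (restock 23): 62 + 23 = 85
  Event 7 (sale 3): sell min(3,85)=3. stock: 85 - 3 = 82. total_sold = 27
  Event 8 (sale 22): sell min(22,82)=22. stock: 82 - 22 = 60. total_sold = 49
  Event 9 (sale 24): sell min(24,60)=24. stock: 60 - 24 = 36. total_sold = 73
  Event 10 (restock 26): 36 + 26 = 62
  Event 11 (sale 21): sell min(21,62)=21. stock: 62 - 21 = 41. total_sold = 94
  Event 12 (sale 22): sell min(22,41)=22. stock: 41 - 22 = 19. total_sold = 116
  Event 13 (sale 20): sell min(20,19)=19. stock: 19 - 19 = 0. total_sold = 135
  Event 14 (restock 17): 0 + 17 = 17
Final: stock = 17, total_sold = 135

Checking against threshold 5:
  After event 1: stock=46 > 5
  After event 2: stock=48 > 5
  After event 3: stock=51 > 5
  After event 4: stock=36 > 5
  After event 5: stock=62 > 5
  After event 6: stock=85 > 5
  After event 7: stock=82 > 5
  After event 8: stock=60 > 5
  After event 9: stock=36 > 5
  After event 10: stock=62 > 5
  After event 11: stock=41 > 5
  After event 12: stock=19 > 5
  After event 13: stock=0 <= 5 -> ALERT
  After event 14: stock=17 > 5
Alert events: [13]. Count = 1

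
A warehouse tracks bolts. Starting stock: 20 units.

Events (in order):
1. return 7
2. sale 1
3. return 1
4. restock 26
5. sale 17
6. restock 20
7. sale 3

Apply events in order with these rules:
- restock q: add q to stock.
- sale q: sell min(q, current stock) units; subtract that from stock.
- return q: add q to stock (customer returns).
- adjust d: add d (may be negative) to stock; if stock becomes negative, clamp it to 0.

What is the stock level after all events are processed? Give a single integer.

Answer: 53

Derivation:
Processing events:
Start: stock = 20
  Event 1 (return 7): 20 + 7 = 27
  Event 2 (sale 1): sell min(1,27)=1. stock: 27 - 1 = 26. total_sold = 1
  Event 3 (return 1): 26 + 1 = 27
  Event 4 (restock 26): 27 + 26 = 53
  Event 5 (sale 17): sell min(17,53)=17. stock: 53 - 17 = 36. total_sold = 18
  Event 6 (restock 20): 36 + 20 = 56
  Event 7 (sale 3): sell min(3,56)=3. stock: 56 - 3 = 53. total_sold = 21
Final: stock = 53, total_sold = 21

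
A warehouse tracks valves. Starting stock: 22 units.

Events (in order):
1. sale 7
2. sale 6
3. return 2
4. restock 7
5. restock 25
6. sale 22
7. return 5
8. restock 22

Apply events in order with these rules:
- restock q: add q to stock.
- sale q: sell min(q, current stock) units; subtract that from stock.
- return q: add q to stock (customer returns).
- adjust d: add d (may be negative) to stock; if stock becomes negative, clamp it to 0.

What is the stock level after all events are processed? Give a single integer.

Processing events:
Start: stock = 22
  Event 1 (sale 7): sell min(7,22)=7. stock: 22 - 7 = 15. total_sold = 7
  Event 2 (sale 6): sell min(6,15)=6. stock: 15 - 6 = 9. total_sold = 13
  Event 3 (return 2): 9 + 2 = 11
  Event 4 (restock 7): 11 + 7 = 18
  Event 5 (restock 25): 18 + 25 = 43
  Event 6 (sale 22): sell min(22,43)=22. stock: 43 - 22 = 21. total_sold = 35
  Event 7 (return 5): 21 + 5 = 26
  Event 8 (restock 22): 26 + 22 = 48
Final: stock = 48, total_sold = 35

Answer: 48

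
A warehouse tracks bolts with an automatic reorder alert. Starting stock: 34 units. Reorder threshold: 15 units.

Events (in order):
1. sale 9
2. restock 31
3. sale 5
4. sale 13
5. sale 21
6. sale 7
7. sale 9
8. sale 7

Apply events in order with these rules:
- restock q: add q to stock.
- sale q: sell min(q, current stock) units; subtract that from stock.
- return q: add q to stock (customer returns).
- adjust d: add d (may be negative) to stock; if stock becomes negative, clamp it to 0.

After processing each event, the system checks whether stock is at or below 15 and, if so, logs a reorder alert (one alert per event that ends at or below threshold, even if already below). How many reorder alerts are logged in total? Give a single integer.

Answer: 3

Derivation:
Processing events:
Start: stock = 34
  Event 1 (sale 9): sell min(9,34)=9. stock: 34 - 9 = 25. total_sold = 9
  Event 2 (restock 31): 25 + 31 = 56
  Event 3 (sale 5): sell min(5,56)=5. stock: 56 - 5 = 51. total_sold = 14
  Event 4 (sale 13): sell min(13,51)=13. stock: 51 - 13 = 38. total_sold = 27
  Event 5 (sale 21): sell min(21,38)=21. stock: 38 - 21 = 17. total_sold = 48
  Event 6 (sale 7): sell min(7,17)=7. stock: 17 - 7 = 10. total_sold = 55
  Event 7 (sale 9): sell min(9,10)=9. stock: 10 - 9 = 1. total_sold = 64
  Event 8 (sale 7): sell min(7,1)=1. stock: 1 - 1 = 0. total_sold = 65
Final: stock = 0, total_sold = 65

Checking against threshold 15:
  After event 1: stock=25 > 15
  After event 2: stock=56 > 15
  After event 3: stock=51 > 15
  After event 4: stock=38 > 15
  After event 5: stock=17 > 15
  After event 6: stock=10 <= 15 -> ALERT
  After event 7: stock=1 <= 15 -> ALERT
  After event 8: stock=0 <= 15 -> ALERT
Alert events: [6, 7, 8]. Count = 3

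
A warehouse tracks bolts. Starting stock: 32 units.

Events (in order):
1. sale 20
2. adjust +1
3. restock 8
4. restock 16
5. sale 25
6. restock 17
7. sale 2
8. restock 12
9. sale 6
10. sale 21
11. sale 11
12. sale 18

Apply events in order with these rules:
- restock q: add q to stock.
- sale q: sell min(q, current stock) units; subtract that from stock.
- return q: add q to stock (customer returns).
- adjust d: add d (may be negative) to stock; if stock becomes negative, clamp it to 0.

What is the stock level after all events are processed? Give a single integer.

Answer: 0

Derivation:
Processing events:
Start: stock = 32
  Event 1 (sale 20): sell min(20,32)=20. stock: 32 - 20 = 12. total_sold = 20
  Event 2 (adjust +1): 12 + 1 = 13
  Event 3 (restock 8): 13 + 8 = 21
  Event 4 (restock 16): 21 + 16 = 37
  Event 5 (sale 25): sell min(25,37)=25. stock: 37 - 25 = 12. total_sold = 45
  Event 6 (restock 17): 12 + 17 = 29
  Event 7 (sale 2): sell min(2,29)=2. stock: 29 - 2 = 27. total_sold = 47
  Event 8 (restock 12): 27 + 12 = 39
  Event 9 (sale 6): sell min(6,39)=6. stock: 39 - 6 = 33. total_sold = 53
  Event 10 (sale 21): sell min(21,33)=21. stock: 33 - 21 = 12. total_sold = 74
  Event 11 (sale 11): sell min(11,12)=11. stock: 12 - 11 = 1. total_sold = 85
  Event 12 (sale 18): sell min(18,1)=1. stock: 1 - 1 = 0. total_sold = 86
Final: stock = 0, total_sold = 86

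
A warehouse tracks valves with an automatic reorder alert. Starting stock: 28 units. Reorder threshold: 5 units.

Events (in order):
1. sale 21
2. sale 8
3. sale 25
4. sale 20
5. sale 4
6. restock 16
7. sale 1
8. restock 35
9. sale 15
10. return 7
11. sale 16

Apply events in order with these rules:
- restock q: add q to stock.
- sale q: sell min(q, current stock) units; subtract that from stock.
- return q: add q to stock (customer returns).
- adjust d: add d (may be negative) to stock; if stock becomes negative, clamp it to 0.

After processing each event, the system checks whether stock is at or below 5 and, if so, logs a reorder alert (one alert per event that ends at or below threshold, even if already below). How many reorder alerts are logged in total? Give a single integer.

Answer: 4

Derivation:
Processing events:
Start: stock = 28
  Event 1 (sale 21): sell min(21,28)=21. stock: 28 - 21 = 7. total_sold = 21
  Event 2 (sale 8): sell min(8,7)=7. stock: 7 - 7 = 0. total_sold = 28
  Event 3 (sale 25): sell min(25,0)=0. stock: 0 - 0 = 0. total_sold = 28
  Event 4 (sale 20): sell min(20,0)=0. stock: 0 - 0 = 0. total_sold = 28
  Event 5 (sale 4): sell min(4,0)=0. stock: 0 - 0 = 0. total_sold = 28
  Event 6 (restock 16): 0 + 16 = 16
  Event 7 (sale 1): sell min(1,16)=1. stock: 16 - 1 = 15. total_sold = 29
  Event 8 (restock 35): 15 + 35 = 50
  Event 9 (sale 15): sell min(15,50)=15. stock: 50 - 15 = 35. total_sold = 44
  Event 10 (return 7): 35 + 7 = 42
  Event 11 (sale 16): sell min(16,42)=16. stock: 42 - 16 = 26. total_sold = 60
Final: stock = 26, total_sold = 60

Checking against threshold 5:
  After event 1: stock=7 > 5
  After event 2: stock=0 <= 5 -> ALERT
  After event 3: stock=0 <= 5 -> ALERT
  After event 4: stock=0 <= 5 -> ALERT
  After event 5: stock=0 <= 5 -> ALERT
  After event 6: stock=16 > 5
  After event 7: stock=15 > 5
  After event 8: stock=50 > 5
  After event 9: stock=35 > 5
  After event 10: stock=42 > 5
  After event 11: stock=26 > 5
Alert events: [2, 3, 4, 5]. Count = 4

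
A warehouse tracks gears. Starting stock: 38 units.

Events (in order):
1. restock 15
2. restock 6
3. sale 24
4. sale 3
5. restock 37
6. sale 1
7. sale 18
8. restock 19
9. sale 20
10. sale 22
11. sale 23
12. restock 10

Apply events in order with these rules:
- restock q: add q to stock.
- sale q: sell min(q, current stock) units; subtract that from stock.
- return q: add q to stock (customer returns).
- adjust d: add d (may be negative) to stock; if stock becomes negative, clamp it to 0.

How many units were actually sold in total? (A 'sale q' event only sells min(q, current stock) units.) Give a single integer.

Processing events:
Start: stock = 38
  Event 1 (restock 15): 38 + 15 = 53
  Event 2 (restock 6): 53 + 6 = 59
  Event 3 (sale 24): sell min(24,59)=24. stock: 59 - 24 = 35. total_sold = 24
  Event 4 (sale 3): sell min(3,35)=3. stock: 35 - 3 = 32. total_sold = 27
  Event 5 (restock 37): 32 + 37 = 69
  Event 6 (sale 1): sell min(1,69)=1. stock: 69 - 1 = 68. total_sold = 28
  Event 7 (sale 18): sell min(18,68)=18. stock: 68 - 18 = 50. total_sold = 46
  Event 8 (restock 19): 50 + 19 = 69
  Event 9 (sale 20): sell min(20,69)=20. stock: 69 - 20 = 49. total_sold = 66
  Event 10 (sale 22): sell min(22,49)=22. stock: 49 - 22 = 27. total_sold = 88
  Event 11 (sale 23): sell min(23,27)=23. stock: 27 - 23 = 4. total_sold = 111
  Event 12 (restock 10): 4 + 10 = 14
Final: stock = 14, total_sold = 111

Answer: 111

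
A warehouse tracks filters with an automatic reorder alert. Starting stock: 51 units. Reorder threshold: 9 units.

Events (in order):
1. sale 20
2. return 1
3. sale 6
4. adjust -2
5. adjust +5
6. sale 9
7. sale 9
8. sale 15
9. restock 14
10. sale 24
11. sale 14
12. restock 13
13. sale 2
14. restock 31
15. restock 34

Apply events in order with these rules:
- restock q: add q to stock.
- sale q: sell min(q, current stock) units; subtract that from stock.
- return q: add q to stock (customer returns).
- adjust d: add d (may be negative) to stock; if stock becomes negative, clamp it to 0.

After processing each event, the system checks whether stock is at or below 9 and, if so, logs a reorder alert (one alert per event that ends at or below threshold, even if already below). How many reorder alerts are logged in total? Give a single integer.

Processing events:
Start: stock = 51
  Event 1 (sale 20): sell min(20,51)=20. stock: 51 - 20 = 31. total_sold = 20
  Event 2 (return 1): 31 + 1 = 32
  Event 3 (sale 6): sell min(6,32)=6. stock: 32 - 6 = 26. total_sold = 26
  Event 4 (adjust -2): 26 + -2 = 24
  Event 5 (adjust +5): 24 + 5 = 29
  Event 6 (sale 9): sell min(9,29)=9. stock: 29 - 9 = 20. total_sold = 35
  Event 7 (sale 9): sell min(9,20)=9. stock: 20 - 9 = 11. total_sold = 44
  Event 8 (sale 15): sell min(15,11)=11. stock: 11 - 11 = 0. total_sold = 55
  Event 9 (restock 14): 0 + 14 = 14
  Event 10 (sale 24): sell min(24,14)=14. stock: 14 - 14 = 0. total_sold = 69
  Event 11 (sale 14): sell min(14,0)=0. stock: 0 - 0 = 0. total_sold = 69
  Event 12 (restock 13): 0 + 13 = 13
  Event 13 (sale 2): sell min(2,13)=2. stock: 13 - 2 = 11. total_sold = 71
  Event 14 (restock 31): 11 + 31 = 42
  Event 15 (restock 34): 42 + 34 = 76
Final: stock = 76, total_sold = 71

Checking against threshold 9:
  After event 1: stock=31 > 9
  After event 2: stock=32 > 9
  After event 3: stock=26 > 9
  After event 4: stock=24 > 9
  After event 5: stock=29 > 9
  After event 6: stock=20 > 9
  After event 7: stock=11 > 9
  After event 8: stock=0 <= 9 -> ALERT
  After event 9: stock=14 > 9
  After event 10: stock=0 <= 9 -> ALERT
  After event 11: stock=0 <= 9 -> ALERT
  After event 12: stock=13 > 9
  After event 13: stock=11 > 9
  After event 14: stock=42 > 9
  After event 15: stock=76 > 9
Alert events: [8, 10, 11]. Count = 3

Answer: 3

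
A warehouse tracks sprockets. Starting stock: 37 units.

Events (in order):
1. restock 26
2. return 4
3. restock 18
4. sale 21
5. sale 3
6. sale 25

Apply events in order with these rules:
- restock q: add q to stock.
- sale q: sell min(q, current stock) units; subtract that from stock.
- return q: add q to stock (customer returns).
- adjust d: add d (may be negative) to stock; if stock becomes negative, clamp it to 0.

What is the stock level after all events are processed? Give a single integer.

Answer: 36

Derivation:
Processing events:
Start: stock = 37
  Event 1 (restock 26): 37 + 26 = 63
  Event 2 (return 4): 63 + 4 = 67
  Event 3 (restock 18): 67 + 18 = 85
  Event 4 (sale 21): sell min(21,85)=21. stock: 85 - 21 = 64. total_sold = 21
  Event 5 (sale 3): sell min(3,64)=3. stock: 64 - 3 = 61. total_sold = 24
  Event 6 (sale 25): sell min(25,61)=25. stock: 61 - 25 = 36. total_sold = 49
Final: stock = 36, total_sold = 49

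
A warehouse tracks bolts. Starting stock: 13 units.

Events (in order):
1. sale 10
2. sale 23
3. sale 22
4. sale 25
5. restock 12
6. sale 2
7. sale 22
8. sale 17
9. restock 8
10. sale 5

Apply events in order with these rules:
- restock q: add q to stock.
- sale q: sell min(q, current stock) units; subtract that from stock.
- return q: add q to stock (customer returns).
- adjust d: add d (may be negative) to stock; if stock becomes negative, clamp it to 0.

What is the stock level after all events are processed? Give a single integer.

Answer: 3

Derivation:
Processing events:
Start: stock = 13
  Event 1 (sale 10): sell min(10,13)=10. stock: 13 - 10 = 3. total_sold = 10
  Event 2 (sale 23): sell min(23,3)=3. stock: 3 - 3 = 0. total_sold = 13
  Event 3 (sale 22): sell min(22,0)=0. stock: 0 - 0 = 0. total_sold = 13
  Event 4 (sale 25): sell min(25,0)=0. stock: 0 - 0 = 0. total_sold = 13
  Event 5 (restock 12): 0 + 12 = 12
  Event 6 (sale 2): sell min(2,12)=2. stock: 12 - 2 = 10. total_sold = 15
  Event 7 (sale 22): sell min(22,10)=10. stock: 10 - 10 = 0. total_sold = 25
  Event 8 (sale 17): sell min(17,0)=0. stock: 0 - 0 = 0. total_sold = 25
  Event 9 (restock 8): 0 + 8 = 8
  Event 10 (sale 5): sell min(5,8)=5. stock: 8 - 5 = 3. total_sold = 30
Final: stock = 3, total_sold = 30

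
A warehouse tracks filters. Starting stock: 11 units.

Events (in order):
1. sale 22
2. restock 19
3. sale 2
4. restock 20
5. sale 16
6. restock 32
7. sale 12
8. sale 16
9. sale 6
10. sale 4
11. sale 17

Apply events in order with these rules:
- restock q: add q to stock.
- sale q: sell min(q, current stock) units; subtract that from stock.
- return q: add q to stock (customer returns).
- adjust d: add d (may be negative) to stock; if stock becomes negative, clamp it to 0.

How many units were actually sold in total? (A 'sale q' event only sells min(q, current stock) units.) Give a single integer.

Answer: 82

Derivation:
Processing events:
Start: stock = 11
  Event 1 (sale 22): sell min(22,11)=11. stock: 11 - 11 = 0. total_sold = 11
  Event 2 (restock 19): 0 + 19 = 19
  Event 3 (sale 2): sell min(2,19)=2. stock: 19 - 2 = 17. total_sold = 13
  Event 4 (restock 20): 17 + 20 = 37
  Event 5 (sale 16): sell min(16,37)=16. stock: 37 - 16 = 21. total_sold = 29
  Event 6 (restock 32): 21 + 32 = 53
  Event 7 (sale 12): sell min(12,53)=12. stock: 53 - 12 = 41. total_sold = 41
  Event 8 (sale 16): sell min(16,41)=16. stock: 41 - 16 = 25. total_sold = 57
  Event 9 (sale 6): sell min(6,25)=6. stock: 25 - 6 = 19. total_sold = 63
  Event 10 (sale 4): sell min(4,19)=4. stock: 19 - 4 = 15. total_sold = 67
  Event 11 (sale 17): sell min(17,15)=15. stock: 15 - 15 = 0. total_sold = 82
Final: stock = 0, total_sold = 82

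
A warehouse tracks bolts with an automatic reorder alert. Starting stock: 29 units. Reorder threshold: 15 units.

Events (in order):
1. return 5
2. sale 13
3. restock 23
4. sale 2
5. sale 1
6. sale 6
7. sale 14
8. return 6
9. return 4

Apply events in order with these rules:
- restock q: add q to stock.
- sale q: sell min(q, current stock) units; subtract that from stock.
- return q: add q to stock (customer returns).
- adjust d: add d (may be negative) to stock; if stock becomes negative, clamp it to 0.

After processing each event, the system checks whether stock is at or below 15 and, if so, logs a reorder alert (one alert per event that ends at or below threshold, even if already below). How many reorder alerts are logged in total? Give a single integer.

Answer: 0

Derivation:
Processing events:
Start: stock = 29
  Event 1 (return 5): 29 + 5 = 34
  Event 2 (sale 13): sell min(13,34)=13. stock: 34 - 13 = 21. total_sold = 13
  Event 3 (restock 23): 21 + 23 = 44
  Event 4 (sale 2): sell min(2,44)=2. stock: 44 - 2 = 42. total_sold = 15
  Event 5 (sale 1): sell min(1,42)=1. stock: 42 - 1 = 41. total_sold = 16
  Event 6 (sale 6): sell min(6,41)=6. stock: 41 - 6 = 35. total_sold = 22
  Event 7 (sale 14): sell min(14,35)=14. stock: 35 - 14 = 21. total_sold = 36
  Event 8 (return 6): 21 + 6 = 27
  Event 9 (return 4): 27 + 4 = 31
Final: stock = 31, total_sold = 36

Checking against threshold 15:
  After event 1: stock=34 > 15
  After event 2: stock=21 > 15
  After event 3: stock=44 > 15
  After event 4: stock=42 > 15
  After event 5: stock=41 > 15
  After event 6: stock=35 > 15
  After event 7: stock=21 > 15
  After event 8: stock=27 > 15
  After event 9: stock=31 > 15
Alert events: []. Count = 0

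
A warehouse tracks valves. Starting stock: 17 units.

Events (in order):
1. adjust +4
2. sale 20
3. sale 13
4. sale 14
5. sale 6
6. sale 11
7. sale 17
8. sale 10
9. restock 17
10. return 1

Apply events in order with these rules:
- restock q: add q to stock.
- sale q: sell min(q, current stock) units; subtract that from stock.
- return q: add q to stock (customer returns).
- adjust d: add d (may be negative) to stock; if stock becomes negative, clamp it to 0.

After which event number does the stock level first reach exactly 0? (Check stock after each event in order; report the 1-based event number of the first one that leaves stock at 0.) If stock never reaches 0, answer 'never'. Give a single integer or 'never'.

Processing events:
Start: stock = 17
  Event 1 (adjust +4): 17 + 4 = 21
  Event 2 (sale 20): sell min(20,21)=20. stock: 21 - 20 = 1. total_sold = 20
  Event 3 (sale 13): sell min(13,1)=1. stock: 1 - 1 = 0. total_sold = 21
  Event 4 (sale 14): sell min(14,0)=0. stock: 0 - 0 = 0. total_sold = 21
  Event 5 (sale 6): sell min(6,0)=0. stock: 0 - 0 = 0. total_sold = 21
  Event 6 (sale 11): sell min(11,0)=0. stock: 0 - 0 = 0. total_sold = 21
  Event 7 (sale 17): sell min(17,0)=0. stock: 0 - 0 = 0. total_sold = 21
  Event 8 (sale 10): sell min(10,0)=0. stock: 0 - 0 = 0. total_sold = 21
  Event 9 (restock 17): 0 + 17 = 17
  Event 10 (return 1): 17 + 1 = 18
Final: stock = 18, total_sold = 21

First zero at event 3.

Answer: 3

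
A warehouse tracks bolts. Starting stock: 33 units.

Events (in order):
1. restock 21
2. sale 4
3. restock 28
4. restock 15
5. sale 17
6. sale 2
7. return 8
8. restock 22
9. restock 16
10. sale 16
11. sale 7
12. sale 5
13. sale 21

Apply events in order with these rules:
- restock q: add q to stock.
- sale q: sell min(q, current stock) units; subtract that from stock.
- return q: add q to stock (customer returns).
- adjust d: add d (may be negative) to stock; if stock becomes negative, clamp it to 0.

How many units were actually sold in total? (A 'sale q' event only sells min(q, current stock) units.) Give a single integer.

Answer: 72

Derivation:
Processing events:
Start: stock = 33
  Event 1 (restock 21): 33 + 21 = 54
  Event 2 (sale 4): sell min(4,54)=4. stock: 54 - 4 = 50. total_sold = 4
  Event 3 (restock 28): 50 + 28 = 78
  Event 4 (restock 15): 78 + 15 = 93
  Event 5 (sale 17): sell min(17,93)=17. stock: 93 - 17 = 76. total_sold = 21
  Event 6 (sale 2): sell min(2,76)=2. stock: 76 - 2 = 74. total_sold = 23
  Event 7 (return 8): 74 + 8 = 82
  Event 8 (restock 22): 82 + 22 = 104
  Event 9 (restock 16): 104 + 16 = 120
  Event 10 (sale 16): sell min(16,120)=16. stock: 120 - 16 = 104. total_sold = 39
  Event 11 (sale 7): sell min(7,104)=7. stock: 104 - 7 = 97. total_sold = 46
  Event 12 (sale 5): sell min(5,97)=5. stock: 97 - 5 = 92. total_sold = 51
  Event 13 (sale 21): sell min(21,92)=21. stock: 92 - 21 = 71. total_sold = 72
Final: stock = 71, total_sold = 72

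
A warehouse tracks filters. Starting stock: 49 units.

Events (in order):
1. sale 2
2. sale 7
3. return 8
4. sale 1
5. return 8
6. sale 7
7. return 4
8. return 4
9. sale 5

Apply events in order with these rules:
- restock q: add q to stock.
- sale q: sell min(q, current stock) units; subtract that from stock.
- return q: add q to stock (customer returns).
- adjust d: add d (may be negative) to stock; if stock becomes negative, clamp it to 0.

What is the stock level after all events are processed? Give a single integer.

Processing events:
Start: stock = 49
  Event 1 (sale 2): sell min(2,49)=2. stock: 49 - 2 = 47. total_sold = 2
  Event 2 (sale 7): sell min(7,47)=7. stock: 47 - 7 = 40. total_sold = 9
  Event 3 (return 8): 40 + 8 = 48
  Event 4 (sale 1): sell min(1,48)=1. stock: 48 - 1 = 47. total_sold = 10
  Event 5 (return 8): 47 + 8 = 55
  Event 6 (sale 7): sell min(7,55)=7. stock: 55 - 7 = 48. total_sold = 17
  Event 7 (return 4): 48 + 4 = 52
  Event 8 (return 4): 52 + 4 = 56
  Event 9 (sale 5): sell min(5,56)=5. stock: 56 - 5 = 51. total_sold = 22
Final: stock = 51, total_sold = 22

Answer: 51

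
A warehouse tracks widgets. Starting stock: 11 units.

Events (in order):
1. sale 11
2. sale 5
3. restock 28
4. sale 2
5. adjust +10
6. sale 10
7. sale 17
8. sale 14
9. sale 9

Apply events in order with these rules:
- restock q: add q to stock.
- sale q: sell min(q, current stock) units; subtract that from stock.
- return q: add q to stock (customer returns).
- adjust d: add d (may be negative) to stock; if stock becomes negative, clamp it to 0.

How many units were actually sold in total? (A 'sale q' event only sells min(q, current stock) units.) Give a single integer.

Answer: 49

Derivation:
Processing events:
Start: stock = 11
  Event 1 (sale 11): sell min(11,11)=11. stock: 11 - 11 = 0. total_sold = 11
  Event 2 (sale 5): sell min(5,0)=0. stock: 0 - 0 = 0. total_sold = 11
  Event 3 (restock 28): 0 + 28 = 28
  Event 4 (sale 2): sell min(2,28)=2. stock: 28 - 2 = 26. total_sold = 13
  Event 5 (adjust +10): 26 + 10 = 36
  Event 6 (sale 10): sell min(10,36)=10. stock: 36 - 10 = 26. total_sold = 23
  Event 7 (sale 17): sell min(17,26)=17. stock: 26 - 17 = 9. total_sold = 40
  Event 8 (sale 14): sell min(14,9)=9. stock: 9 - 9 = 0. total_sold = 49
  Event 9 (sale 9): sell min(9,0)=0. stock: 0 - 0 = 0. total_sold = 49
Final: stock = 0, total_sold = 49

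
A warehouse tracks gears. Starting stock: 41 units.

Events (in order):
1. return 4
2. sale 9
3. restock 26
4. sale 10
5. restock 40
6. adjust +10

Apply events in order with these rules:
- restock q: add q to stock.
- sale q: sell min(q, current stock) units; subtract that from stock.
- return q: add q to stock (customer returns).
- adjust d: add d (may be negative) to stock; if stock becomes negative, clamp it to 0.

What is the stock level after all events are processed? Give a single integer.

Processing events:
Start: stock = 41
  Event 1 (return 4): 41 + 4 = 45
  Event 2 (sale 9): sell min(9,45)=9. stock: 45 - 9 = 36. total_sold = 9
  Event 3 (restock 26): 36 + 26 = 62
  Event 4 (sale 10): sell min(10,62)=10. stock: 62 - 10 = 52. total_sold = 19
  Event 5 (restock 40): 52 + 40 = 92
  Event 6 (adjust +10): 92 + 10 = 102
Final: stock = 102, total_sold = 19

Answer: 102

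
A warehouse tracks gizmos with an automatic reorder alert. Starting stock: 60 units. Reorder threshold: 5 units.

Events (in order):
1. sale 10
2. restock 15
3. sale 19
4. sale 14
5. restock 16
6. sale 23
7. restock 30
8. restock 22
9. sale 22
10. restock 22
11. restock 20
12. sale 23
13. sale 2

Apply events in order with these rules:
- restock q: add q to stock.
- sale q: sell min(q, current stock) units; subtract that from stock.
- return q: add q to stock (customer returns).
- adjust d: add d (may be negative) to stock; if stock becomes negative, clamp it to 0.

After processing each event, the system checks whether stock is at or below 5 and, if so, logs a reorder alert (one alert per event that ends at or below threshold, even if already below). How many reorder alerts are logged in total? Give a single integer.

Answer: 0

Derivation:
Processing events:
Start: stock = 60
  Event 1 (sale 10): sell min(10,60)=10. stock: 60 - 10 = 50. total_sold = 10
  Event 2 (restock 15): 50 + 15 = 65
  Event 3 (sale 19): sell min(19,65)=19. stock: 65 - 19 = 46. total_sold = 29
  Event 4 (sale 14): sell min(14,46)=14. stock: 46 - 14 = 32. total_sold = 43
  Event 5 (restock 16): 32 + 16 = 48
  Event 6 (sale 23): sell min(23,48)=23. stock: 48 - 23 = 25. total_sold = 66
  Event 7 (restock 30): 25 + 30 = 55
  Event 8 (restock 22): 55 + 22 = 77
  Event 9 (sale 22): sell min(22,77)=22. stock: 77 - 22 = 55. total_sold = 88
  Event 10 (restock 22): 55 + 22 = 77
  Event 11 (restock 20): 77 + 20 = 97
  Event 12 (sale 23): sell min(23,97)=23. stock: 97 - 23 = 74. total_sold = 111
  Event 13 (sale 2): sell min(2,74)=2. stock: 74 - 2 = 72. total_sold = 113
Final: stock = 72, total_sold = 113

Checking against threshold 5:
  After event 1: stock=50 > 5
  After event 2: stock=65 > 5
  After event 3: stock=46 > 5
  After event 4: stock=32 > 5
  After event 5: stock=48 > 5
  After event 6: stock=25 > 5
  After event 7: stock=55 > 5
  After event 8: stock=77 > 5
  After event 9: stock=55 > 5
  After event 10: stock=77 > 5
  After event 11: stock=97 > 5
  After event 12: stock=74 > 5
  After event 13: stock=72 > 5
Alert events: []. Count = 0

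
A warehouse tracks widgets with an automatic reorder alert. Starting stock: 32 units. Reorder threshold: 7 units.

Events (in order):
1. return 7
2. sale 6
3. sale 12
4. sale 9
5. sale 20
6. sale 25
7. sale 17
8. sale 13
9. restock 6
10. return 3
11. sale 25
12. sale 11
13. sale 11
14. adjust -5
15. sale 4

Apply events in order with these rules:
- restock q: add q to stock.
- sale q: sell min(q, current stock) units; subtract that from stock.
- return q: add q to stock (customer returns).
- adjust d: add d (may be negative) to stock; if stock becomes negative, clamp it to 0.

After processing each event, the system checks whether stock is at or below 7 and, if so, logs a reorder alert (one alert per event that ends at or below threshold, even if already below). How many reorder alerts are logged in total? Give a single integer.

Processing events:
Start: stock = 32
  Event 1 (return 7): 32 + 7 = 39
  Event 2 (sale 6): sell min(6,39)=6. stock: 39 - 6 = 33. total_sold = 6
  Event 3 (sale 12): sell min(12,33)=12. stock: 33 - 12 = 21. total_sold = 18
  Event 4 (sale 9): sell min(9,21)=9. stock: 21 - 9 = 12. total_sold = 27
  Event 5 (sale 20): sell min(20,12)=12. stock: 12 - 12 = 0. total_sold = 39
  Event 6 (sale 25): sell min(25,0)=0. stock: 0 - 0 = 0. total_sold = 39
  Event 7 (sale 17): sell min(17,0)=0. stock: 0 - 0 = 0. total_sold = 39
  Event 8 (sale 13): sell min(13,0)=0. stock: 0 - 0 = 0. total_sold = 39
  Event 9 (restock 6): 0 + 6 = 6
  Event 10 (return 3): 6 + 3 = 9
  Event 11 (sale 25): sell min(25,9)=9. stock: 9 - 9 = 0. total_sold = 48
  Event 12 (sale 11): sell min(11,0)=0. stock: 0 - 0 = 0. total_sold = 48
  Event 13 (sale 11): sell min(11,0)=0. stock: 0 - 0 = 0. total_sold = 48
  Event 14 (adjust -5): 0 + -5 = 0 (clamped to 0)
  Event 15 (sale 4): sell min(4,0)=0. stock: 0 - 0 = 0. total_sold = 48
Final: stock = 0, total_sold = 48

Checking against threshold 7:
  After event 1: stock=39 > 7
  After event 2: stock=33 > 7
  After event 3: stock=21 > 7
  After event 4: stock=12 > 7
  After event 5: stock=0 <= 7 -> ALERT
  After event 6: stock=0 <= 7 -> ALERT
  After event 7: stock=0 <= 7 -> ALERT
  After event 8: stock=0 <= 7 -> ALERT
  After event 9: stock=6 <= 7 -> ALERT
  After event 10: stock=9 > 7
  After event 11: stock=0 <= 7 -> ALERT
  After event 12: stock=0 <= 7 -> ALERT
  After event 13: stock=0 <= 7 -> ALERT
  After event 14: stock=0 <= 7 -> ALERT
  After event 15: stock=0 <= 7 -> ALERT
Alert events: [5, 6, 7, 8, 9, 11, 12, 13, 14, 15]. Count = 10

Answer: 10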